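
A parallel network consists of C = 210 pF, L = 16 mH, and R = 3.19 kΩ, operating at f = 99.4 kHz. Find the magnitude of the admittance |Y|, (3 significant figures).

ω = 2πf = 624500 rad/s
X_L = ωL = 9990 Ω
X_C = 1/(ωC) = 7620 Ω
Parallel: admittances add. Y = 1/R + 1/(jωL) + jωC
Y = (0.000313 + j3.11e-05) S
|Y| = 0.000315 S → |Z| = 1/|Y| = 3170 Ω, ∠Z = −∠Y = -5.66°

315 μS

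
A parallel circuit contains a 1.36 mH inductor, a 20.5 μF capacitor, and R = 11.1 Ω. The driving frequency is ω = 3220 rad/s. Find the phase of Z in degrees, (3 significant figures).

X_L = ωL = 4.38 Ω
X_C = 1/(ωC) = 15.1 Ω
Parallel: admittances add. Y = 1/R + 1/(jωL) + jωC
Y = (0.0901 − j0.162) S
|Y| = 0.186 S → |Z| = 1/|Y| = 5.39 Ω, ∠Z = −∠Y = 61.0°

61.0°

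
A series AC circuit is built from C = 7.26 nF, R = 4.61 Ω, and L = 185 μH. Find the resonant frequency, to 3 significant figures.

ω₀ = 1/√(LC) = 1/√(0.000185 × 7.26e-09) = 862900 rad/s
f₀ = ω₀/(2π) = 137 kHz

137 kHz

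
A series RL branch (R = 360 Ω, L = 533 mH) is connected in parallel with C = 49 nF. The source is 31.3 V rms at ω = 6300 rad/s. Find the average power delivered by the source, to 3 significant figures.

30.9 mW

X_L = ωL = 3360 Ω
X_C = 1/(ωC) = 3240 Ω
Branch 1 (R+jX_L): Z₁ = 360 + j3360 Ω, |Z₁| = 3380 Ω
Branch 2 (−jX_C): Z₂ = −j3240 Ω
Parallel: Z = Z₁Z₂/(Z₁+Z₂), |Z| = 28900 Ω, ∠Z = -24.3°
I = V/|Z| = 1.08 mA
P = VI cos φ = 31.3 × 0.00108 × cos(-24.3°) = 30.9 mW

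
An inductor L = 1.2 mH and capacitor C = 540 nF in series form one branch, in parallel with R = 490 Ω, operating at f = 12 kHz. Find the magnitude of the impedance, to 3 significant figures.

65.3 Ω

ω = 2πf = 75400 rad/s
X_L = ωL = 90.5 Ω
X_C = 1/(ωC) = 24.6 Ω
Branch 1: Z₁ = R = 490 Ω
Branch 2 (series LC): Z₂ = j(X_L − X_C) = j65.9 Ω
Parallel: Z = Z₁Z₂/(Z₁+Z₂), |Z| = 65.3 Ω, ∠Z = 82.3°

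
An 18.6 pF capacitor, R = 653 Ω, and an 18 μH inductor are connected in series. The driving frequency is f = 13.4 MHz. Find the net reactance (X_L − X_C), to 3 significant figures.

877 Ω

ω = 2πf = 8.419e+07 rad/s
X_L = ωL = 1520 Ω
X_C = 1/(ωC) = 639 Ω
X = 1520 − 639 = 877 Ω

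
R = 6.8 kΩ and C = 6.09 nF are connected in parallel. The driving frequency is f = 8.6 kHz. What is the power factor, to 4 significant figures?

ω = 2πf = 54040 rad/s
X_C = 1/(ωC) = 3039 Ω
Parallel: admittances add. Y = 1/R + jωC
Y = (0.0001471 + j0.0003291) S
|Y| = 0.0003604 S → |Z| = 1/|Y| = 2774 Ω, ∠Z = −∠Y = -65.92°
cos φ = cos(-65.92°) = 0.4080

0.4080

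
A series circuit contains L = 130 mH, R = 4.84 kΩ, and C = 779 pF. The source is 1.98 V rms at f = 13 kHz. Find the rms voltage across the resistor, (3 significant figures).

ω = 2πf = 81680 rad/s
X_L = ωL = 10600 Ω
X_C = 1/(ωC) = 15700 Ω
Net reactance X = X_L − X_C = -5100 Ω
Z = 4840 − j5100 Ω
|Z| = √(4840² + 5100²) = 7030 Ω
I = V/|Z| = 282 μA
V_R = I·|Z_R| = 0.000282 × 4840 = 1.36 V

1.36 V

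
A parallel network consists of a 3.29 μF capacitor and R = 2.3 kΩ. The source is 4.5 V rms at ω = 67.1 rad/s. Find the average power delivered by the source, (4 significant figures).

X_C = 1/(ωC) = 4530 Ω
Parallel: admittances add. Y = 1/R + jωC
Y = (0.0004348 + j0.0002208) S
|Y| = 0.0004876 S → |Z| = 1/|Y| = 2051 Ω, ∠Z = −∠Y = -26.92°
I = V/|Z| = 2.194 mA
P = VI cos φ = 4.5 × 0.002194 × cos(-26.92°) = 8.804 mW

8.804 mW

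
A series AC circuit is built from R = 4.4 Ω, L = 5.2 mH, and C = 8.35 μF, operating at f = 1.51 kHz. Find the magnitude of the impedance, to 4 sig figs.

ω = 2πf = 9488 rad/s
X_L = ωL = 49.34 Ω
X_C = 1/(ωC) = 12.62 Ω
Net reactance X = X_L − X_C = 36.71 Ω
Z = 4.400 + j36.71 Ω
|Z| = √(4.400² + 36.71²) = 36.98 Ω

36.98 Ω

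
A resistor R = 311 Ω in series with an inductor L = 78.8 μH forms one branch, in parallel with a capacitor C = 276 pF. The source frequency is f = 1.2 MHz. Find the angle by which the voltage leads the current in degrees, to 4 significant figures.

ω = 2πf = 7.54e+06 rad/s
X_L = ωL = 594.1 Ω
X_C = 1/(ωC) = 480.5 Ω
Branch 1 (R+jX_L): Z₁ = 311.0 + j594.1 Ω, |Z₁| = 670.6 Ω
Branch 2 (−jX_C): Z₂ = −j480.5 Ω
Parallel: Z = Z₁Z₂/(Z₁+Z₂), |Z| = 973.3 Ω, ∠Z = -47.70°

-47.70°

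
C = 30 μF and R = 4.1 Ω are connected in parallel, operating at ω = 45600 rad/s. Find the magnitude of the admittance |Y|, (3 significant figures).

1.39 S

X_C = 1/(ωC) = 0.731 Ω
Parallel: admittances add. Y = 1/R + jωC
Y = (0.244 + j1.37) S
|Y| = 1.39 S → |Z| = 1/|Y| = 0.720 Ω, ∠Z = −∠Y = -79.9°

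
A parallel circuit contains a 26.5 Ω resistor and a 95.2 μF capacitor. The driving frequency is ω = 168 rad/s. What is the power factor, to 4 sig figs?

0.9207

X_C = 1/(ωC) = 62.53 Ω
Parallel: admittances add. Y = 1/R + jωC
Y = (0.03774 + j0.01599) S
|Y| = 0.04099 S → |Z| = 1/|Y| = 24.40 Ω, ∠Z = −∠Y = -22.97°
cos φ = cos(-22.97°) = 0.9207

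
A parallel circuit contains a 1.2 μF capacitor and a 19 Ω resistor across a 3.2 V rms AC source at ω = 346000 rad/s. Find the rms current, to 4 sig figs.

X_C = 1/(ωC) = 2.408 Ω
Parallel: admittances add. Y = 1/R + jωC
Y = (0.05263 + j0.4152) S
|Y| = 0.4185 S → |Z| = 1/|Y| = 2.389 Ω, ∠Z = −∠Y = -82.78°
I = V/|Z| = 3.2/2.389 = 1.339 A

1.339 A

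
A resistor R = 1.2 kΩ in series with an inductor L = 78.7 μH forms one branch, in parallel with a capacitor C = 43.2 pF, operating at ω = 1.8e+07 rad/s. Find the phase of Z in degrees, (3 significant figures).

-46.5°

X_L = ωL = 1420 Ω
X_C = 1/(ωC) = 1290 Ω
Branch 1 (R+jX_L): Z₁ = 1200 + j1420 Ω, |Z₁| = 1860 Ω
Branch 2 (−jX_C): Z₂ = −j1290 Ω
Parallel: Z = Z₁Z₂/(Z₁+Z₂), |Z| = 1980 Ω, ∠Z = -46.5°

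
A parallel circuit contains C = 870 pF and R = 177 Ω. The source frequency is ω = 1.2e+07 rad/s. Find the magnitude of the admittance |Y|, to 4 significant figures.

11.87 mS

X_C = 1/(ωC) = 95.79 Ω
Parallel: admittances add. Y = 1/R + jωC
Y = (0.005650 + j0.01044) S
|Y| = 0.01187 S → |Z| = 1/|Y| = 84.24 Ω, ∠Z = −∠Y = -61.58°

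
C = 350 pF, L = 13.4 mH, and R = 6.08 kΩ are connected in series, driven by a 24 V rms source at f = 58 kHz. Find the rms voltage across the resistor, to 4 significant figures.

21.58 V

ω = 2πf = 364400 rad/s
X_L = ωL = 4883 Ω
X_C = 1/(ωC) = 7840 Ω
Net reactance X = X_L − X_C = -2957 Ω
Z = 6080 − j2957 Ω
|Z| = √(6080² + 2957²) = 6761 Ω
I = V/|Z| = 3.550 mA
V_R = I·|Z_R| = 0.003550 × 6080 = 21.58 V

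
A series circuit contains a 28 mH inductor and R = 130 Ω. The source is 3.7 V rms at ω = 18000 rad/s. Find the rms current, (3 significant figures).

X_L = ωL = 504 Ω
Z = 130 + j504 Ω
|Z| = √(130² + 504²) = 520 Ω
I = V/|Z| = 3.7/520 = 7.11 mA

7.11 mA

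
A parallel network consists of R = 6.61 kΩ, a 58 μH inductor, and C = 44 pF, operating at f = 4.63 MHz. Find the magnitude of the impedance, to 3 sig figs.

1420 Ω

ω = 2πf = 2.909e+07 rad/s
X_L = ωL = 1690 Ω
X_C = 1/(ωC) = 781 Ω
Parallel: admittances add. Y = 1/R + 1/(jωL) + jωC
Y = (0.000151 + j0.000687) S
|Y| = 0.000704 S → |Z| = 1/|Y| = 1420 Ω, ∠Z = −∠Y = -77.6°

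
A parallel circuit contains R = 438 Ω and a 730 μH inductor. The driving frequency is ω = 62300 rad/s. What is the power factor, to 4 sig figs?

0.1033

X_L = ωL = 45.48 Ω
Parallel: admittances add. Y = 1/R + 1/(jωL)
Y = (0.002283 − j0.02199) S
|Y| = 0.02211 S → |Z| = 1/|Y| = 45.24 Ω, ∠Z = −∠Y = 84.07°
cos φ = cos(84.07°) = 0.1033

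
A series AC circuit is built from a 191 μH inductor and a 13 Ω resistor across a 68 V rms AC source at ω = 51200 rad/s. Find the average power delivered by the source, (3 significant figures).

X_L = ωL = 9.78 Ω
Z = 13.0 + j9.78 Ω
|Z| = √(13.0² + 9.78²) = 16.3 Ω
∠Z = arctan(9.78/13.0) = 37.0°
I = V/|Z| = 4.18 A
P = VI cos φ = 68 × 4.18 × cos(37.0°) = 227 W

227 W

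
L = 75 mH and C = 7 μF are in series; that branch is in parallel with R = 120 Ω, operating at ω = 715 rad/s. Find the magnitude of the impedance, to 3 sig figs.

92.7 Ω

X_L = ωL = 53.6 Ω
X_C = 1/(ωC) = 200 Ω
Branch 1: Z₁ = R = 120 Ω
Branch 2 (series LC): Z₂ = j(X_L − X_C) = −j146 Ω
Parallel: Z = Z₁Z₂/(Z₁+Z₂), |Z| = 92.7 Ω, ∠Z = -39.4°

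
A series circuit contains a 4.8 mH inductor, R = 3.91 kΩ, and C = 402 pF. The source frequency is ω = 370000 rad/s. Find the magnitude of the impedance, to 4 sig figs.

6306 Ω

X_L = ωL = 1776 Ω
X_C = 1/(ωC) = 6723 Ω
Net reactance X = X_L − X_C = -4947 Ω
Z = 3910 − j4947 Ω
|Z| = √(3910² + 4947²) = 6306 Ω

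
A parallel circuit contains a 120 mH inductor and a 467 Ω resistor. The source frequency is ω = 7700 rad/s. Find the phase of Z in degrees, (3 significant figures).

26.8°

X_L = ωL = 924 Ω
Parallel: admittances add. Y = 1/R + 1/(jωL)
Y = (0.00214 − j0.00108) S
|Y| = 0.00240 S → |Z| = 1/|Y| = 417 Ω, ∠Z = −∠Y = 26.8°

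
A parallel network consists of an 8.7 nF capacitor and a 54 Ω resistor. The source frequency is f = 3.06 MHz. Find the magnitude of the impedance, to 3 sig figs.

5.94 Ω

ω = 2πf = 1.923e+07 rad/s
X_C = 1/(ωC) = 5.98 Ω
Parallel: admittances add. Y = 1/R + jωC
Y = (0.0185 + j0.167) S
|Y| = 0.168 S → |Z| = 1/|Y| = 5.94 Ω, ∠Z = −∠Y = -83.7°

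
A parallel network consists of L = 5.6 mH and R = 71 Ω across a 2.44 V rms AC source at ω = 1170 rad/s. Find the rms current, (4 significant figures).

374.0 mA

X_L = ωL = 6.552 Ω
Parallel: admittances add. Y = 1/R + 1/(jωL)
Y = (0.01408 − j0.1526) S
|Y| = 0.1533 S → |Z| = 1/|Y| = 6.524 Ω, ∠Z = −∠Y = 84.73°
I = V/|Z| = 2.44/6.524 = 374.0 mA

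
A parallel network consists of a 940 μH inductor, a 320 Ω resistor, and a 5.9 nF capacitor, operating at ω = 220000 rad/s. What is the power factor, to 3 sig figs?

X_L = ωL = 207 Ω
X_C = 1/(ωC) = 770 Ω
Parallel: admittances add. Y = 1/R + 1/(jωL) + jωC
Y = (0.00313 − j0.00354) S
|Y| = 0.00472 S → |Z| = 1/|Y| = 212 Ω, ∠Z = −∠Y = 48.5°
cos φ = cos(48.5°) = 0.662

0.662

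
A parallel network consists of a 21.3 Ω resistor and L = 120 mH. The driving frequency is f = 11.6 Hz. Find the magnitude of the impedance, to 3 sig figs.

8.09 Ω

ω = 2πf = 72.88 rad/s
X_L = ωL = 8.75 Ω
Parallel: admittances add. Y = 1/R + 1/(jωL)
Y = (0.0469 − j0.114) S
|Y| = 0.124 S → |Z| = 1/|Y| = 8.09 Ω, ∠Z = −∠Y = 67.7°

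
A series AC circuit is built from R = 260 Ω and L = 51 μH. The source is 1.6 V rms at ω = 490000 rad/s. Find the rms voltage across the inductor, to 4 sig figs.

0.1531 V

X_L = ωL = 24.99 Ω
Z = 260.0 + j24.99 Ω
|Z| = √(260.0² + 24.99²) = 261.2 Ω
I = V/|Z| = 6.126 mA
V_L = I·|Z_L| = 0.006126 × 24.99 = 0.1531 V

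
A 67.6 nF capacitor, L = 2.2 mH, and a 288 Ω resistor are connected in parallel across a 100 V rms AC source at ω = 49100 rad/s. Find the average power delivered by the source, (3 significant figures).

34.7 W

X_L = ωL = 108 Ω
X_C = 1/(ωC) = 301 Ω
Parallel: admittances add. Y = 1/R + 1/(jωL) + jωC
Y = (0.00347 − j0.00594) S
|Y| = 0.00688 S → |Z| = 1/|Y| = 145 Ω, ∠Z = −∠Y = 59.7°
I = V/|Z| = 688 mA
P = VI cos φ = 100 × 0.688 × cos(59.7°) = 34.7 W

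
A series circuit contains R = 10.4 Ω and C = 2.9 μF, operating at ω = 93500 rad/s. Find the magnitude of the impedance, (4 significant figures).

11.03 Ω

X_C = 1/(ωC) = 3.688 Ω
Z = 10.40 − j3.688 Ω
|Z| = √(10.40² + 3.688²) = 11.03 Ω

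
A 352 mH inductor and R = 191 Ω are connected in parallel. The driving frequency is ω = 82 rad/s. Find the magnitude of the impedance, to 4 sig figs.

28.54 Ω

X_L = ωL = 28.86 Ω
Parallel: admittances add. Y = 1/R + 1/(jωL)
Y = (0.005236 − j0.03465) S
|Y| = 0.03504 S → |Z| = 1/|Y| = 28.54 Ω, ∠Z = −∠Y = 81.41°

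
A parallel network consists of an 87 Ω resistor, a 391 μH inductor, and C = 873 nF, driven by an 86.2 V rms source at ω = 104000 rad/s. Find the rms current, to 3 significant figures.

X_L = ωL = 40.7 Ω
X_C = 1/(ωC) = 11.0 Ω
Parallel: admittances add. Y = 1/R + 1/(jωL) + jωC
Y = (0.0115 + j0.0662) S
|Y| = 0.0672 S → |Z| = 1/|Y| = 14.9 Ω, ∠Z = −∠Y = -80.2°
I = V/|Z| = 86.2/14.9 = 5.79 A

5.79 A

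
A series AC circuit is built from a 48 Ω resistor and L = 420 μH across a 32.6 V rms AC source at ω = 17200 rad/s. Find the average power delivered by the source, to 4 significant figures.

21.65 W

X_L = ωL = 7.224 Ω
Z = 48.00 + j7.224 Ω
|Z| = √(48.00² + 7.224²) = 48.54 Ω
∠Z = arctan(7.224/48.00) = 8.559°
I = V/|Z| = 671.6 mA
P = VI cos φ = 32.6 × 0.6716 × cos(8.559°) = 21.65 W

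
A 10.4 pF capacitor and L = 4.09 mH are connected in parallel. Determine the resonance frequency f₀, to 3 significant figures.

ω₀ = 1/√(LC) = 1/√(0.00409 × 1.04e-11) = 4.849e+06 rad/s
f₀ = ω₀/(2π) = 772 kHz

772 kHz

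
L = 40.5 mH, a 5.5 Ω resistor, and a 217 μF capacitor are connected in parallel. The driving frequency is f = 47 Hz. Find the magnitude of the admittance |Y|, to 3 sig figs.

ω = 2πf = 295.3 rad/s
X_L = ωL = 12.0 Ω
X_C = 1/(ωC) = 15.6 Ω
Parallel: admittances add. Y = 1/R + 1/(jωL) + jωC
Y = (0.182 − j0.0195) S
|Y| = 0.183 S → |Z| = 1/|Y| = 5.47 Ω, ∠Z = −∠Y = 6.13°

183 mS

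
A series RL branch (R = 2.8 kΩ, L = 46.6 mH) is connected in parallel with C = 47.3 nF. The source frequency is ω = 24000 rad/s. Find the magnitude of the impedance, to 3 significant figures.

945 Ω

X_L = ωL = 1120 Ω
X_C = 1/(ωC) = 881 Ω
Branch 1 (R+jX_L): Z₁ = 2800 + j1120 Ω, |Z₁| = 3020 Ω
Branch 2 (−jX_C): Z₂ = −j881 Ω
Parallel: Z = Z₁Z₂/(Z₁+Z₂), |Z| = 945 Ω, ∠Z = -73.1°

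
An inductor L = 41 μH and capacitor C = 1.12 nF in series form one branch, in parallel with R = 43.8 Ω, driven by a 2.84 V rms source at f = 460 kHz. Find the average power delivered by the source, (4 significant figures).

184.1 mW

ω = 2πf = 2.89e+06 rad/s
X_L = ωL = 118.5 Ω
X_C = 1/(ωC) = 308.9 Ω
Branch 1: Z₁ = R = 43.80 Ω
Branch 2 (series LC): Z₂ = j(X_L − X_C) = −j190.4 Ω
Parallel: Z = Z₁Z₂/(Z₁+Z₂), |Z| = 42.69 Ω, ∠Z = -12.95°
I = V/|Z| = 66.53 mA
P = VI cos φ = 2.84 × 0.06653 × cos(-12.95°) = 184.1 mW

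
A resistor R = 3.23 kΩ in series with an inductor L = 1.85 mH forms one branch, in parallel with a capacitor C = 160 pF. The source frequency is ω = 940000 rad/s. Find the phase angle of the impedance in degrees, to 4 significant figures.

X_L = ωL = 1739 Ω
X_C = 1/(ωC) = 6649 Ω
Branch 1 (R+jX_L): Z₁ = 3230 + j1739 Ω, |Z₁| = 3668 Ω
Branch 2 (−jX_C): Z₂ = −j6649 Ω
Parallel: Z = Z₁Z₂/(Z₁+Z₂), |Z| = 4150 Ω, ∠Z = -5.041°

-5.041°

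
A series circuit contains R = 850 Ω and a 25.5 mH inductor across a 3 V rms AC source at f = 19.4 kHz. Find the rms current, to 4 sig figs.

ω = 2πf = 121900 rad/s
X_L = ωL = 3108 Ω
Z = 850.0 + j3108 Ω
|Z| = √(850.0² + 3108²) = 3222 Ω
I = V/|Z| = 3/3222 = 931.0 μA

931.0 μA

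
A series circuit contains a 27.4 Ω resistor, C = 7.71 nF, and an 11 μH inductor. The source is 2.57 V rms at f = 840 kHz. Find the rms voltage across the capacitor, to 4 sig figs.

ω = 2πf = 5.278e+06 rad/s
X_L = ωL = 58.06 Ω
X_C = 1/(ωC) = 24.57 Ω
Net reactance X = X_L − X_C = 33.48 Ω
Z = 27.40 + j33.48 Ω
|Z| = √(27.40² + 33.48²) = 43.26 Ω
I = V/|Z| = 59.40 mA
V_C = I·|Z_C| = 0.05940 × 24.57 = 1.460 V

1.460 V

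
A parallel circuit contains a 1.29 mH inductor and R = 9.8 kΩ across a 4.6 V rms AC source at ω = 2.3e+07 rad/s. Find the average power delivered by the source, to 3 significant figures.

2.16 mW

X_L = ωL = 29700 Ω
Parallel: admittances add. Y = 1/R + 1/(jωL)
Y = (0.000102 − j3.37e-05) S
|Y| = 0.000107 S → |Z| = 1/|Y| = 9310 Ω, ∠Z = −∠Y = 18.3°
I = V/|Z| = 494 μA
P = VI cos φ = 4.6 × 0.000494 × cos(18.3°) = 2.16 mW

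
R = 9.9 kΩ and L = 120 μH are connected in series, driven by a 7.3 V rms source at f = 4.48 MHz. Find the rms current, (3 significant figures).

ω = 2πf = 2.815e+07 rad/s
X_L = ωL = 3380 Ω
Z = 9900 + j3380 Ω
|Z| = √(9900² + 3380²) = 10500 Ω
I = V/|Z| = 7.3/10500 = 698 μA

698 μA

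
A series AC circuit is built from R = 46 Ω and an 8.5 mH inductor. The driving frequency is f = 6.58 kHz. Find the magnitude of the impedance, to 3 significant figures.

ω = 2πf = 41340 rad/s
X_L = ωL = 351 Ω
Z = 46.0 + j351 Ω
|Z| = √(46.0² + 351²) = 354 Ω

354 Ω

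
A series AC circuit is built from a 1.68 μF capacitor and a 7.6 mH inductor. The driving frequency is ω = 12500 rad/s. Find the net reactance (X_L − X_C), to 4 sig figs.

47.38 Ω

X_L = ωL = 95.00 Ω
X_C = 1/(ωC) = 47.62 Ω
X = 95.00 − 47.62 = 47.38 Ω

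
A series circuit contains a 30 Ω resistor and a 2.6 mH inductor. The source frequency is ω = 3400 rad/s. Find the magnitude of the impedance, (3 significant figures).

31.3 Ω

X_L = ωL = 8.84 Ω
Z = 30.0 + j8.84 Ω
|Z| = √(30.0² + 8.84²) = 31.3 Ω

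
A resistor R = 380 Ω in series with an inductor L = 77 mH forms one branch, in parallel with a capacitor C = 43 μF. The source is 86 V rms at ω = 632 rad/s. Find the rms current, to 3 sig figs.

X_L = ωL = 48.7 Ω
X_C = 1/(ωC) = 36.8 Ω
Branch 1 (R+jX_L): Z₁ = 380 + j48.7 Ω, |Z₁| = 383 Ω
Branch 2 (−jX_C): Z₂ = −j36.8 Ω
Parallel: Z = Z₁Z₂/(Z₁+Z₂), |Z| = 37.1 Ω, ∠Z = -84.5°
I = V/|Z| = 86/37.1 = 2.32 A

2.32 A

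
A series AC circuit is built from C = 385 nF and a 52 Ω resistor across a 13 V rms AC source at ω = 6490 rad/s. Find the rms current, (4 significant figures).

32.21 mA

X_C = 1/(ωC) = 400.2 Ω
Z = 52.00 − j400.2 Ω
|Z| = √(52.00² + 400.2²) = 403.6 Ω
I = V/|Z| = 13/403.6 = 32.21 mA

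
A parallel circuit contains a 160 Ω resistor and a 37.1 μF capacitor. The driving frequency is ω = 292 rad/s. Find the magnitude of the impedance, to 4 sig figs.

79.96 Ω

X_C = 1/(ωC) = 92.31 Ω
Parallel: admittances add. Y = 1/R + jωC
Y = (0.006250 + j0.01083) S
|Y| = 0.01251 S → |Z| = 1/|Y| = 79.96 Ω, ∠Z = −∠Y = -60.02°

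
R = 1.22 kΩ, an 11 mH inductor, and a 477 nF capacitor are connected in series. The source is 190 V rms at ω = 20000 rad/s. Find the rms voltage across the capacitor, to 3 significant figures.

X_L = ωL = 220 Ω
X_C = 1/(ωC) = 105 Ω
Net reactance X = X_L − X_C = 115 Ω
Z = 1220 + j115 Ω
|Z| = √(1220² + 115²) = 1230 Ω
I = V/|Z| = 155 mA
V_C = I·|Z_C| = 0.155 × 105 = 16.3 V

16.3 V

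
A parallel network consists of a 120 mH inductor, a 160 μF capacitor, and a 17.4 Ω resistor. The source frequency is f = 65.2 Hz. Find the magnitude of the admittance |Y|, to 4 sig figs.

ω = 2πf = 409.7 rad/s
X_L = ωL = 49.16 Ω
X_C = 1/(ωC) = 15.26 Ω
Parallel: admittances add. Y = 1/R + 1/(jωL) + jωC
Y = (0.05747 + j0.04520) S
|Y| = 0.07312 S → |Z| = 1/|Y| = 13.68 Ω, ∠Z = −∠Y = -38.19°

73.12 mS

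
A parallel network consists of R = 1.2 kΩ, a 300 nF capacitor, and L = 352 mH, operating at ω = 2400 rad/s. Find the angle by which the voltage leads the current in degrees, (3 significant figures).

29.1°

X_L = ωL = 845 Ω
X_C = 1/(ωC) = 1390 Ω
Parallel: admittances add. Y = 1/R + 1/(jωL) + jωC
Y = (0.000833 − j0.000464) S
|Y| = 0.000954 S → |Z| = 1/|Y| = 1050 Ω, ∠Z = −∠Y = 29.1°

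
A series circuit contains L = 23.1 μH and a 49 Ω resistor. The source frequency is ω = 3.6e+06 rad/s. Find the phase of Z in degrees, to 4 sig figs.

59.49°

X_L = ωL = 83.16 Ω
Z = 49.00 + j83.16 Ω
|Z| = √(49.00² + 83.16²) = 96.52 Ω
∠Z = arctan(83.16/49.00) = 59.49°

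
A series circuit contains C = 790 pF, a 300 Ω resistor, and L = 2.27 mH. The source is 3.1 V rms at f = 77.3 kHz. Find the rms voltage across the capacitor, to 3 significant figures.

5.27 V

ω = 2πf = 485700 rad/s
X_L = ωL = 1100 Ω
X_C = 1/(ωC) = 2610 Ω
Net reactance X = X_L − X_C = -1500 Ω
Z = 300 − j1500 Ω
|Z| = √(300² + 1500²) = 1530 Ω
I = V/|Z| = 2.02 mA
V_C = I·|Z_C| = 0.00202 × 2610 = 5.27 V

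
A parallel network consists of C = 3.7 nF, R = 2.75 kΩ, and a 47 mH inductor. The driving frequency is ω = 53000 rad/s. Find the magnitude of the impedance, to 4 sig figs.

X_L = ωL = 2491 Ω
X_C = 1/(ωC) = 5099 Ω
Parallel: admittances add. Y = 1/R + 1/(jωL) + jωC
Y = (0.0003636 − j0.0002053) S
|Y| = 0.0004176 S → |Z| = 1/|Y| = 2395 Ω, ∠Z = −∠Y = 29.45°

2395 Ω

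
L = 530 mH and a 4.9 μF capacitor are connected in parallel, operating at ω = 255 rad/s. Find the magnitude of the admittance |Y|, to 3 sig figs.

X_L = ωL = 135 Ω
X_C = 1/(ωC) = 800 Ω
Parallel: admittances add. Y = 1/(jωL) + jωC
Y = (0 − j0.00615) S
|Y| = 0.00615 S → |Z| = 1/|Y| = 163 Ω, ∠Z = −∠Y = 90.0°

6.15 mS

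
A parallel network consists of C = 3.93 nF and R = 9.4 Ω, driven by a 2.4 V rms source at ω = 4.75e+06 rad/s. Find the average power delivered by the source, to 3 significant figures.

X_C = 1/(ωC) = 53.6 Ω
Parallel: admittances add. Y = 1/R + jωC
Y = (0.106 + j0.0187) S
|Y| = 0.108 S → |Z| = 1/|Y| = 9.26 Ω, ∠Z = −∠Y = -9.95°
I = V/|Z| = 259 mA
P = VI cos φ = 2.4 × 0.259 × cos(-9.95°) = 613 mW

613 mW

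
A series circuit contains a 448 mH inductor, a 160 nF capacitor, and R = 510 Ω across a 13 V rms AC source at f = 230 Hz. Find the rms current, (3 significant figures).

ω = 2πf = 1445 rad/s
X_L = ωL = 647 Ω
X_C = 1/(ωC) = 4320 Ω
Net reactance X = X_L − X_C = -3680 Ω
Z = 510 − j3680 Ω
|Z| = √(510² + 3680²) = 3710 Ω
I = V/|Z| = 13/3710 = 3.50 mA

3.50 mA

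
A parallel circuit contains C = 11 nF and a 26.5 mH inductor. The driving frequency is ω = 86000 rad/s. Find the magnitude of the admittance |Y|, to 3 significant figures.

507 μS

X_L = ωL = 2280 Ω
X_C = 1/(ωC) = 1060 Ω
Parallel: admittances add. Y = 1/(jωL) + jωC
Y = (0 + j0.000507) S
|Y| = 0.000507 S → |Z| = 1/|Y| = 1970 Ω, ∠Z = −∠Y = -90.0°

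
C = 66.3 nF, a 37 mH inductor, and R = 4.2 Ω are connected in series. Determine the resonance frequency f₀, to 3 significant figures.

ω₀ = 1/√(LC) = 1/√(0.037 × 6.63e-08) = 20190 rad/s
f₀ = ω₀/(2π) = 3.21 kHz

3.21 kHz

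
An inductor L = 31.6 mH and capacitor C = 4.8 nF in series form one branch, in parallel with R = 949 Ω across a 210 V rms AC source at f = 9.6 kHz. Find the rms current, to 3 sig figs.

260 mA

ω = 2πf = 60320 rad/s
X_L = ωL = 1910 Ω
X_C = 1/(ωC) = 3450 Ω
Branch 1: Z₁ = R = 949 Ω
Branch 2 (series LC): Z₂ = j(X_L − X_C) = −j1550 Ω
Parallel: Z = Z₁Z₂/(Z₁+Z₂), |Z| = 809 Ω, ∠Z = -31.5°
I = V/|Z| = 210/809 = 260 mA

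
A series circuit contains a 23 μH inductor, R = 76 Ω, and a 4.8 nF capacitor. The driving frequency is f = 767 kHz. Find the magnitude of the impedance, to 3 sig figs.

ω = 2πf = 4.819e+06 rad/s
X_L = ωL = 111 Ω
X_C = 1/(ωC) = 43.2 Ω
Net reactance X = X_L − X_C = 67.6 Ω
Z = 76.0 + j67.6 Ω
|Z| = √(76.0² + 67.6²) = 102 Ω

102 Ω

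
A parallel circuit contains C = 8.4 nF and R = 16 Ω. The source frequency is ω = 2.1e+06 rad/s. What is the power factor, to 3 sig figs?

0.962

X_C = 1/(ωC) = 56.7 Ω
Parallel: admittances add. Y = 1/R + jωC
Y = (0.0625 + j0.0176) S
|Y| = 0.0649 S → |Z| = 1/|Y| = 15.4 Ω, ∠Z = −∠Y = -15.8°
cos φ = cos(-15.8°) = 0.962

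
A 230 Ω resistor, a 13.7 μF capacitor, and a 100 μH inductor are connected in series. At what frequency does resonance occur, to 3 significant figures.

ω₀ = 1/√(LC) = 1/√(0.0001 × 1.37e-05) = 27020 rad/s
f₀ = ω₀/(2π) = 4.30 kHz

4.30 kHz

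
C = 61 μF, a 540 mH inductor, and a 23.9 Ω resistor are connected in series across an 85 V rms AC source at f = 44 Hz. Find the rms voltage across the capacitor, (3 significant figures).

ω = 2πf = 276.5 rad/s
X_L = ωL = 149 Ω
X_C = 1/(ωC) = 59.3 Ω
Net reactance X = X_L − X_C = 90.0 Ω
Z = 23.9 + j90.0 Ω
|Z| = √(23.9² + 90.0²) = 93.1 Ω
I = V/|Z| = 913 mA
V_C = I·|Z_C| = 0.913 × 59.3 = 54.1 V

54.1 V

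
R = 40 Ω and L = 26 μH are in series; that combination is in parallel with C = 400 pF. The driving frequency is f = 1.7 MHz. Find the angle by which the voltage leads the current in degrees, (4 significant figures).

-55.70°

ω = 2πf = 1.068e+07 rad/s
X_L = ωL = 277.7 Ω
X_C = 1/(ωC) = 234.1 Ω
Branch 1 (R+jX_L): Z₁ = 40.00 + j277.7 Ω, |Z₁| = 280.6 Ω
Branch 2 (−jX_C): Z₂ = −j234.1 Ω
Parallel: Z = Z₁Z₂/(Z₁+Z₂), |Z| = 1109 Ω, ∠Z = -55.70°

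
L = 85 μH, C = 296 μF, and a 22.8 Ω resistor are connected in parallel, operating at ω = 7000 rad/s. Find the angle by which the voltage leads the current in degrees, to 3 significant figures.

-83.6°

X_L = ωL = 0.595 Ω
X_C = 1/(ωC) = 0.483 Ω
Parallel: admittances add. Y = 1/R + 1/(jωL) + jωC
Y = (0.0439 + j0.391) S
|Y| = 0.394 S → |Z| = 1/|Y| = 2.54 Ω, ∠Z = −∠Y = -83.6°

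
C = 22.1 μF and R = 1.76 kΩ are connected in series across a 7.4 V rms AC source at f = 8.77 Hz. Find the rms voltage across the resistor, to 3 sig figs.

ω = 2πf = 55.10 rad/s
X_C = 1/(ωC) = 821 Ω
Z = 1760 − j821 Ω
|Z| = √(1760² + 821²) = 1940 Ω
I = V/|Z| = 3.81 mA
V_R = I·|Z_R| = 0.00381 × 1760 = 6.71 V

6.71 V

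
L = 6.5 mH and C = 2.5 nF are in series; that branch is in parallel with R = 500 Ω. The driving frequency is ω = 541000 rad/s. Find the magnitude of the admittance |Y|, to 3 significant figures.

2.03 mS

X_L = ωL = 3520 Ω
X_C = 1/(ωC) = 739 Ω
Branch 1: Z₁ = R = 500 Ω
Branch 2 (series LC): Z₂ = j(X_L − X_C) = j2780 Ω
Parallel: Z = Z₁Z₂/(Z₁+Z₂), |Z| = 492 Ω, ∠Z = 10.2°
|Y| = 1/|Z| = 2.03 mS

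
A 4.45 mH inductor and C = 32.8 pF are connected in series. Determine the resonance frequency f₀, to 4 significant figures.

416.6 kHz

ω₀ = 1/√(LC) = 1/√(0.00445 × 3.28e-11) = 2.617e+06 rad/s
f₀ = ω₀/(2π) = 416.6 kHz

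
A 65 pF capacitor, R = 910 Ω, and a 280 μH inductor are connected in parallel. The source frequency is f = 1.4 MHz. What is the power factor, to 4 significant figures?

ω = 2πf = 8.796e+06 rad/s
X_L = ωL = 2463 Ω
X_C = 1/(ωC) = 1749 Ω
Parallel: admittances add. Y = 1/R + 1/(jωL) + jωC
Y = (0.001099 + j0.0001658) S
|Y| = 0.001111 S → |Z| = 1/|Y| = 899.8 Ω, ∠Z = −∠Y = -8.578°
cos φ = cos(-8.578°) = 0.9888

0.9888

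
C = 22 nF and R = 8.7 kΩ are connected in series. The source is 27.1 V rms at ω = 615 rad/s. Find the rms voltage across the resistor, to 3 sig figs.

X_C = 1/(ωC) = 73900 Ω
Z = 8700 − j73900 Ω
|Z| = √(8700² + 73900²) = 74400 Ω
I = V/|Z| = 364 μA
V_R = I·|Z_R| = 0.000364 × 8700 = 3.17 V

3.17 V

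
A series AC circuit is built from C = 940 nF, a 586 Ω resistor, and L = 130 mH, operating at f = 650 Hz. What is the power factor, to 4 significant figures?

ω = 2πf = 4084 rad/s
X_L = ωL = 530.9 Ω
X_C = 1/(ωC) = 260.5 Ω
Net reactance X = X_L − X_C = 270.4 Ω
Z = 586.0 + j270.4 Ω
|Z| = √(586.0² + 270.4²) = 645.4 Ω
∠Z = arctan(270.4/586.0) = 24.77°
cos φ = cos(24.77°) = 0.9080

0.9080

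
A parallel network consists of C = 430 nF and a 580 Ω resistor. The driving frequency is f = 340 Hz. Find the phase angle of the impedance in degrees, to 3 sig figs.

ω = 2πf = 2136 rad/s
X_C = 1/(ωC) = 1090 Ω
Parallel: admittances add. Y = 1/R + jωC
Y = (0.00172 + j0.000919) S
|Y| = 0.00195 S → |Z| = 1/|Y| = 512 Ω, ∠Z = −∠Y = -28.0°

-28.0°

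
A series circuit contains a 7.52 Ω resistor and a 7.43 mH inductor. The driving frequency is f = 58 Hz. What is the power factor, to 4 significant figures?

ω = 2πf = 364.4 rad/s
X_L = ωL = 2.708 Ω
Z = 7.520 + j2.708 Ω
|Z| = √(7.520² + 2.708²) = 7.993 Ω
∠Z = arctan(2.708/7.520) = 19.80°
cos φ = cos(19.80°) = 0.9409

0.9409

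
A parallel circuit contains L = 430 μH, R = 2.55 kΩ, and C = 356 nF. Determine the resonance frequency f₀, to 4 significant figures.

ω₀ = 1/√(LC) = 1/√(0.00043 × 3.56e-07) = 80820 rad/s
f₀ = ω₀/(2π) = 12.86 kHz

12.86 kHz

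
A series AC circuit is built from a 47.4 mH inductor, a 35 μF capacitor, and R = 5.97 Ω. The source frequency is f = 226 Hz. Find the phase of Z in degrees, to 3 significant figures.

ω = 2πf = 1420 rad/s
X_L = ωL = 67.3 Ω
X_C = 1/(ωC) = 20.1 Ω
Net reactance X = X_L − X_C = 47.2 Ω
Z = 5.97 + j47.2 Ω
|Z| = √(5.97² + 47.2²) = 47.6 Ω
∠Z = arctan(47.2/5.97) = 82.8°

82.8°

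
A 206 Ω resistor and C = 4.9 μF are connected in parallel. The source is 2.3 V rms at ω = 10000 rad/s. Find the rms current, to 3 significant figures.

113 mA

X_C = 1/(ωC) = 20.4 Ω
Parallel: admittances add. Y = 1/R + jωC
Y = (0.00485 + j0.0490) S
|Y| = 0.0492 S → |Z| = 1/|Y| = 20.3 Ω, ∠Z = −∠Y = -84.3°
I = V/|Z| = 2.3/20.3 = 113 mA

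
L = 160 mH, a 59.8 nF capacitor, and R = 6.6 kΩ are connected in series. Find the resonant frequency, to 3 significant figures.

1.63 kHz

ω₀ = 1/√(LC) = 1/√(0.16 × 5.98e-08) = 10220 rad/s
f₀ = ω₀/(2π) = 1.63 kHz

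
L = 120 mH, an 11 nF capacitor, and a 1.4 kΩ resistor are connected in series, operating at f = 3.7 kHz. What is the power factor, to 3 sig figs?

ω = 2πf = 23250 rad/s
X_L = ωL = 2790 Ω
X_C = 1/(ωC) = 3910 Ω
Net reactance X = X_L − X_C = -1120 Ω
Z = 1400 − j1120 Ω
|Z| = √(1400² + 1120²) = 1790 Ω
∠Z = arctan(-1120/1400) = -38.7°
cos φ = cos(-38.7°) = 0.781

0.781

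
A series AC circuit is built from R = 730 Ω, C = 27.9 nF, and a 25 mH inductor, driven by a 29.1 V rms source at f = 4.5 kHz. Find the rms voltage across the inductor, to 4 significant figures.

22.35 V

ω = 2πf = 28270 rad/s
X_L = ωL = 706.9 Ω
X_C = 1/(ωC) = 1268 Ω
Net reactance X = X_L − X_C = -560.8 Ω
Z = 730.0 − j560.8 Ω
|Z| = √(730.0² + 560.8²) = 920.5 Ω
I = V/|Z| = 31.61 mA
V_L = I·|Z_L| = 0.03161 × 706.9 = 22.35 V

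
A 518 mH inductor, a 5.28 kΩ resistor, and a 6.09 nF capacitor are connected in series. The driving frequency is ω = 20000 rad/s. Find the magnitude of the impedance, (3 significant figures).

X_L = ωL = 10400 Ω
X_C = 1/(ωC) = 8210 Ω
Net reactance X = X_L − X_C = 2150 Ω
Z = 5280 + j2150 Ω
|Z| = √(5280² + 2150²) = 5700 Ω

5700 Ω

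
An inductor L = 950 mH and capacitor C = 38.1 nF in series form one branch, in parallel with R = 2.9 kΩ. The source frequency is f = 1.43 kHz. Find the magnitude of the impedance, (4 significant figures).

2577 Ω

ω = 2πf = 8985 rad/s
X_L = ωL = 8536 Ω
X_C = 1/(ωC) = 2921 Ω
Branch 1: Z₁ = R = 2900 Ω
Branch 2 (series LC): Z₂ = j(X_L − X_C) = j5615 Ω
Parallel: Z = Z₁Z₂/(Z₁+Z₂), |Z| = 2577 Ω, ∠Z = 27.32°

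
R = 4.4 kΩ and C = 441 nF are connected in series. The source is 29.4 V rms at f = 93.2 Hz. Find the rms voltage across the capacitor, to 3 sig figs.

19.4 V

ω = 2πf = 585.6 rad/s
X_C = 1/(ωC) = 3870 Ω
Z = 4400 − j3870 Ω
|Z| = √(4400² + 3870²) = 5860 Ω
I = V/|Z| = 5.02 mA
V_C = I·|Z_C| = 0.00502 × 3870 = 19.4 V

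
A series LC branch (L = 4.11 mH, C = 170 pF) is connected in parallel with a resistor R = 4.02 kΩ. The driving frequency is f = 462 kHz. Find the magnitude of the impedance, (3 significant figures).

3720 Ω

ω = 2πf = 2.903e+06 rad/s
X_L = ωL = 11900 Ω
X_C = 1/(ωC) = 2030 Ω
Branch 1: Z₁ = R = 4020 Ω
Branch 2 (series LC): Z₂ = j(X_L − X_C) = j9900 Ω
Parallel: Z = Z₁Z₂/(Z₁+Z₂), |Z| = 3720 Ω, ∠Z = 22.1°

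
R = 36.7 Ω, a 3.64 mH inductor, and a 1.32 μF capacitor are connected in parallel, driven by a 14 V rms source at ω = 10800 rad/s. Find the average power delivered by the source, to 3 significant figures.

5.34 W

X_L = ωL = 39.3 Ω
X_C = 1/(ωC) = 70.1 Ω
Parallel: admittances add. Y = 1/R + 1/(jωL) + jωC
Y = (0.0272 − j0.0112) S
|Y| = 0.0295 S → |Z| = 1/|Y| = 34.0 Ω, ∠Z = −∠Y = 22.3°
I = V/|Z| = 412 mA
P = VI cos φ = 14 × 0.412 × cos(22.3°) = 5.34 W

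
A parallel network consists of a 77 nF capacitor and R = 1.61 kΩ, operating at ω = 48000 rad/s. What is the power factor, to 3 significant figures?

0.166

X_C = 1/(ωC) = 271 Ω
Parallel: admittances add. Y = 1/R + jωC
Y = (0.000621 + j0.00370) S
|Y| = 0.00375 S → |Z| = 1/|Y| = 267 Ω, ∠Z = −∠Y = -80.5°
cos φ = cos(-80.5°) = 0.166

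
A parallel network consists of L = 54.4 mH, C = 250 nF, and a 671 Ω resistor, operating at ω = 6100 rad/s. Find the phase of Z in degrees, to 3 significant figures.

X_L = ωL = 332 Ω
X_C = 1/(ωC) = 656 Ω
Parallel: admittances add. Y = 1/R + 1/(jωL) + jωC
Y = (0.00149 − j0.00149) S
|Y| = 0.00211 S → |Z| = 1/|Y| = 475 Ω, ∠Z = −∠Y = 45.0°

45.0°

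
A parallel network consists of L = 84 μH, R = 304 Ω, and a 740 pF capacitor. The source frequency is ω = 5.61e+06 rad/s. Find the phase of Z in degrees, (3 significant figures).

X_L = ωL = 471 Ω
X_C = 1/(ωC) = 241 Ω
Parallel: admittances add. Y = 1/R + 1/(jωL) + jωC
Y = (0.00329 + j0.00203) S
|Y| = 0.00387 S → |Z| = 1/|Y| = 259 Ω, ∠Z = −∠Y = -31.7°

-31.7°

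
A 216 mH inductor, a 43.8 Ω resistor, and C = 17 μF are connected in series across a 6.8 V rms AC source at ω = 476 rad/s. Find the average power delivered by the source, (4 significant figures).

X_L = ωL = 102.8 Ω
X_C = 1/(ωC) = 123.6 Ω
Net reactance X = X_L − X_C = -20.76 Ω
Z = 43.80 − j20.76 Ω
|Z| = √(43.80² + 20.76²) = 48.47 Ω
∠Z = arctan(-20.76/43.80) = -25.36°
I = V/|Z| = 140.3 mA
P = VI cos φ = 6.8 × 0.1403 × cos(-25.36°) = 862.0 mW

862.0 mW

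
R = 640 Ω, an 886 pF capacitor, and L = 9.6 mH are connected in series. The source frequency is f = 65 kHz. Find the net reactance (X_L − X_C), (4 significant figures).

1157 Ω

ω = 2πf = 408400 rad/s
X_L = ωL = 3921 Ω
X_C = 1/(ωC) = 2764 Ω
X = 3921 − 2764 = 1157 Ω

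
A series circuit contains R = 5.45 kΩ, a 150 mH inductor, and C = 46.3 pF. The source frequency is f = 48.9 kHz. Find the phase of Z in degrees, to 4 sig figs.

-77.31°

ω = 2πf = 307200 rad/s
X_L = ωL = 46090 Ω
X_C = 1/(ωC) = 70300 Ω
Net reactance X = X_L − X_C = -24210 Ω
Z = 5450 − j24210 Ω
|Z| = √(5450² + 24210²) = 24810 Ω
∠Z = arctan(-24210/5450) = -77.31°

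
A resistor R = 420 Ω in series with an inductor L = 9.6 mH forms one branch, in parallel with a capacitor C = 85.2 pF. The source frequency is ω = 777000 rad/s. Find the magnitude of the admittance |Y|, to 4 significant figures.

67.86 μS

X_L = ωL = 7459 Ω
X_C = 1/(ωC) = 15110 Ω
Branch 1 (R+jX_L): Z₁ = 420.0 + j7459 Ω, |Z₁| = 7471 Ω
Branch 2 (−jX_C): Z₂ = −j15110 Ω
Parallel: Z = Z₁Z₂/(Z₁+Z₂), |Z| = 14740 Ω, ∠Z = 83.63°
|Y| = 1/|Z| = 67.86 μS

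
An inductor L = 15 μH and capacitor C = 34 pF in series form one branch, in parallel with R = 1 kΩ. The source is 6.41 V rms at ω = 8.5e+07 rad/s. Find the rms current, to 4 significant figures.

9.418 mA

X_L = ωL = 1275 Ω
X_C = 1/(ωC) = 346.0 Ω
Branch 1: Z₁ = R = 1000 Ω
Branch 2 (series LC): Z₂ = j(X_L − X_C) = j929.0 Ω
Parallel: Z = Z₁Z₂/(Z₁+Z₂), |Z| = 680.6 Ω, ∠Z = 47.11°
I = V/|Z| = 6.41/680.6 = 9.418 mA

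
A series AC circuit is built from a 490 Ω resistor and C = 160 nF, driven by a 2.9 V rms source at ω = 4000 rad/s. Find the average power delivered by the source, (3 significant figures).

1.54 mW

X_C = 1/(ωC) = 1560 Ω
Z = 490 − j1560 Ω
|Z| = √(490² + 1560²) = 1640 Ω
∠Z = arctan(-1560/490) = -72.6°
I = V/|Z| = 1.77 mA
P = VI cos φ = 2.9 × 0.00177 × cos(-72.6°) = 1.54 mW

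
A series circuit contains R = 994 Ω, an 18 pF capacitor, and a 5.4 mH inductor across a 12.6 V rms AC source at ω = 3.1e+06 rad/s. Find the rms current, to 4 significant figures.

8.162 mA

X_L = ωL = 16740 Ω
X_C = 1/(ωC) = 17920 Ω
Net reactance X = X_L − X_C = -1181 Ω
Z = 994.0 − j1181 Ω
|Z| = √(994.0² + 1181²) = 1544 Ω
I = V/|Z| = 12.6/1544 = 8.162 mA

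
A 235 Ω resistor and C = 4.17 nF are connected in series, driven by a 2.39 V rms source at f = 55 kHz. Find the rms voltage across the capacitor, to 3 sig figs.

2.26 V

ω = 2πf = 345600 rad/s
X_C = 1/(ωC) = 694 Ω
Z = 235 − j694 Ω
|Z| = √(235² + 694²) = 733 Ω
I = V/|Z| = 3.26 mA
V_C = I·|Z_C| = 0.00326 × 694 = 2.26 V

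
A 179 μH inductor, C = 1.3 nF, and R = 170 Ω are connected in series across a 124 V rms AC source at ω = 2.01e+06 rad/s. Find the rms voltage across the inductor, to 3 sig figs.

X_L = ωL = 360 Ω
X_C = 1/(ωC) = 383 Ω
Net reactance X = X_L − X_C = -22.9 Ω
Z = 170 − j22.9 Ω
|Z| = √(170² + 22.9²) = 172 Ω
I = V/|Z| = 723 mA
V_L = I·|Z_L| = 0.723 × 360 = 260 V

260 V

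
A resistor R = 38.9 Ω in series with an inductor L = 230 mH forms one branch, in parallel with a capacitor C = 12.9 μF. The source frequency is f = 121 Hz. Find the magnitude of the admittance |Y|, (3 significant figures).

ω = 2πf = 760.3 rad/s
X_L = ωL = 175 Ω
X_C = 1/(ωC) = 102 Ω
Branch 1 (R+jX_L): Z₁ = 38.9 + j175 Ω, |Z₁| = 179 Ω
Branch 2 (−jX_C): Z₂ = −j102 Ω
Parallel: Z = Z₁Z₂/(Z₁+Z₂), |Z| = 221 Ω, ∠Z = -74.5°
|Y| = 1/|Z| = 4.52 mS

4.52 mS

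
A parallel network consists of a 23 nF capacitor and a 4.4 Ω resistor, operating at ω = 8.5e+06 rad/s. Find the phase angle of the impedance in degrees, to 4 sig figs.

X_C = 1/(ωC) = 5.115 Ω
Parallel: admittances add. Y = 1/R + jωC
Y = (0.2273 + j0.1955) S
|Y| = 0.2998 S → |Z| = 1/|Y| = 3.336 Ω, ∠Z = −∠Y = -40.70°

-40.70°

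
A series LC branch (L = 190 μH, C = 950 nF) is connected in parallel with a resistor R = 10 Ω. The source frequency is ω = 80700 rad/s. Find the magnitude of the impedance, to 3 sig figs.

X_L = ωL = 15.3 Ω
X_C = 1/(ωC) = 13.0 Ω
Branch 1: Z₁ = R = 10.0 Ω
Branch 2 (series LC): Z₂ = j(X_L − X_C) = j2.29 Ω
Parallel: Z = Z₁Z₂/(Z₁+Z₂), |Z| = 2.23 Ω, ∠Z = 77.1°

2.23 Ω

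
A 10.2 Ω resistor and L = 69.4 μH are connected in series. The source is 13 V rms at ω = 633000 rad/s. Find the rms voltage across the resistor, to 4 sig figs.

2.940 V

X_L = ωL = 43.93 Ω
Z = 10.20 + j43.93 Ω
|Z| = √(10.20² + 43.93²) = 45.10 Ω
I = V/|Z| = 288.3 mA
V_R = I·|Z_R| = 0.2883 × 10.20 = 2.940 V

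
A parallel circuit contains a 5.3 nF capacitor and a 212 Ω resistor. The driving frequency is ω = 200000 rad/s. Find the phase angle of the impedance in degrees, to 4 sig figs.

X_C = 1/(ωC) = 943.4 Ω
Parallel: admittances add. Y = 1/R + jωC
Y = (0.004717 + j0.001060) S
|Y| = 0.004835 S → |Z| = 1/|Y| = 206.8 Ω, ∠Z = −∠Y = -12.67°

-12.67°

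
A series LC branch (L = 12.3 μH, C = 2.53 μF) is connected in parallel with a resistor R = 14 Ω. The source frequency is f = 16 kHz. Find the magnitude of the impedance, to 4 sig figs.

2.647 Ω

ω = 2πf = 100500 rad/s
X_L = ωL = 1.237 Ω
X_C = 1/(ωC) = 3.932 Ω
Branch 1: Z₁ = R = 14.00 Ω
Branch 2 (series LC): Z₂ = j(X_L − X_C) = −j2.695 Ω
Parallel: Z = Z₁Z₂/(Z₁+Z₂), |Z| = 2.647 Ω, ∠Z = -79.10°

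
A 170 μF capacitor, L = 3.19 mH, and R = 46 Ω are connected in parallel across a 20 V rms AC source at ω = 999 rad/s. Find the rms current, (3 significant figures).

X_L = ωL = 3.19 Ω
X_C = 1/(ωC) = 5.89 Ω
Parallel: admittances add. Y = 1/R + 1/(jωL) + jωC
Y = (0.0217 − j0.144) S
|Y| = 0.146 S → |Z| = 1/|Y| = 6.87 Ω, ∠Z = −∠Y = 81.4°
I = V/|Z| = 20/6.87 = 2.91 A

2.91 A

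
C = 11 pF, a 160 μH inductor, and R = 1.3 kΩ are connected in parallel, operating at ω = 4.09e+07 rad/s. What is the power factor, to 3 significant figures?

0.933

X_L = ωL = 6540 Ω
X_C = 1/(ωC) = 2220 Ω
Parallel: admittances add. Y = 1/R + 1/(jωL) + jωC
Y = (0.000769 + j0.000297) S
|Y| = 0.000825 S → |Z| = 1/|Y| = 1210 Ω, ∠Z = −∠Y = -21.1°
cos φ = cos(-21.1°) = 0.933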